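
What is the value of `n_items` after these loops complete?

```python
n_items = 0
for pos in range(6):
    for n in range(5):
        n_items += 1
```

6 * 5 = 30
`n_items` takes the values: 0 → 1 → 2 → 3 → 4 → 5 → 6 → 7 → 8 → 9 → 10 → 11 → 12 → 13 → 14 → 15 → 16 → 17 → 18 → 19 → 20 → 21 → 22 → 23 → 24 → 25 → 26 → 27 → 28 → 29 → 30

Answer: 30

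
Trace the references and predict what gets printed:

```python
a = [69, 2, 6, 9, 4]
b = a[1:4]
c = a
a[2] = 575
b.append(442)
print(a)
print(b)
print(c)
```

Key concept: slice vs alias.
Step by step:
`a = [69, 2, 6, 9, 4]` → a = [69, 2, 6, 9, 4]
`b = a[1:4]` → b = [2, 6, 9]
`c = a` → c = [69, 2, 6, 9, 4] (same object as a)
`a[2] = 575` → a = [69, 2, 575, 9, 4] (same object as c); c = [69, 2, 575, 9, 4] (same object as a)
`b.append(442)` → b = [2, 6, 9, 442]
`print(a)` → prints [69, 2, 575, 9, 4]
`print(b)` → prints [2, 6, 9, 442]
`print(c)` → prints [69, 2, 575, 9, 4]

Answer:
[69, 2, 575, 9, 4]
[2, 6, 9, 442]
[69, 2, 575, 9, 4]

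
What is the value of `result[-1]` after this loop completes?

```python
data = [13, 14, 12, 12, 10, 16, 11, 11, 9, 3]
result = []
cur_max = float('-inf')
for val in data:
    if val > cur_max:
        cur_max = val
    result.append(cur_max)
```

Running max ends at 16
`result` takes the values: [] → [13] → [13, 14] → [13, 14, 14] → [13, 14, 14, 14] → [13, 14, 14, 14, 14] → [13, 14, 14, 14, 14, 16] → [13, 14, 14, 14, 14, 16, 16] → [13, 14, 14, 14, 14, 16, 16, 16] → [13, 14, 14, 14, 14, 16, 16, 16, 16] → [13, 14, 14, 14, 14, 16, 16, 16, 16, 16]
So `result[-1]` = 16

Answer: 16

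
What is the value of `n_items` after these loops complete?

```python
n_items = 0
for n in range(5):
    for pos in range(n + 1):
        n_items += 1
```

Triangle: 1 + 2 + ... + 5
`n_items` takes the values: 0 → 1 → 2 → 3 → 4 → 5 → 6 → 7 → 8 → 9 → 10 → 11 → 12 → 13 → 14 → 15

Answer: 15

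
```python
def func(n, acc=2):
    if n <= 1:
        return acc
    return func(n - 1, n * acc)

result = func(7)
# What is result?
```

Accumulator trace (n, acc): (7, 2) -> (6, 14) -> (5, 84) -> (4, 420) -> (3, 1680) -> (2, 5040) -> (1, 10080) -> return 10080

Answer: 10080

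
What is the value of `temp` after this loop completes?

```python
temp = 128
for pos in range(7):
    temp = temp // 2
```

Halve 7 times: 128 // 2^7 = 1
`temp` takes the values: 128 → 64 → 32 → 16 → 8 → 4 → 2 → 1

Answer: 1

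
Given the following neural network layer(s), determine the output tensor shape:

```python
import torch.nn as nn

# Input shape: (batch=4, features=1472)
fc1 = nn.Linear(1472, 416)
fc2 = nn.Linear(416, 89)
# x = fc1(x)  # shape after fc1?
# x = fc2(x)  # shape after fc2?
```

Input: (4, 1472) -> after fc1: (4, 416) -> Output: (4, 89)

Answer: (4, 89)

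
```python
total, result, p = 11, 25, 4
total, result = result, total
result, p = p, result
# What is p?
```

Trace:
`total, result, p = 11, 25, 4` → total = 11; result = 25; p = 4
`total, result = result, total` → total = 25; result = 11
`result, p = p, result` → result = 4; p = 11
So p = 11

Answer: 11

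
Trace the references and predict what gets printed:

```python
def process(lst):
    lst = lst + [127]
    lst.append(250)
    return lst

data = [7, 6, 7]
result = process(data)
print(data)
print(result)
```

Key concept: rebinding parameter vs mutation.
Step by step:
`data = [7, 6, 7]` → data = [7, 6, 7]
`result = process(data)` → result = [7, 6, 7, 127, 250]
`print(data)` → prints [7, 6, 7]
`print(result)` → prints [7, 6, 7, 127, 250]

Answer:
[7, 6, 7]
[7, 6, 7, 127, 250]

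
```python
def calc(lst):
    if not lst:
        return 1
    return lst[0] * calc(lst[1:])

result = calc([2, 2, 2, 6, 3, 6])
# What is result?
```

Product over [2, 2, 2, 6, 3, 6] = 2 * 2 * 2 * 6 * 3 * 6 = 864

Answer: 864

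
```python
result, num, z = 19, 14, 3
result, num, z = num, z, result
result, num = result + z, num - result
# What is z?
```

Trace:
`result, num, z = 19, 14, 3` → result = 19; num = 14; z = 3
`result, num, z = num, z, result` → result = 14; num = 3; z = 19
`result, num = result + z, num - result` → result = 33; num = -11
So z = 19

Answer: 19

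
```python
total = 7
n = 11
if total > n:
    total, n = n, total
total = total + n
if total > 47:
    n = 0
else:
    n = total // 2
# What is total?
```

Trace:
`total = 7` → total = 7
`n = 11` → n = 11
`if total > n: ...` → total > n is False → no variable changes
`total = total + n` → total = 18
`if total > 47: ...` → total > 47 is False, take else branch → n = 9
So total = 18

Answer: 18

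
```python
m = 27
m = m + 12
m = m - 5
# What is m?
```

Trace:
`m = 27` → m = 27
`m = m + 12` → m = 39
`m = m - 5` → m = 34
So m = 34

Answer: 34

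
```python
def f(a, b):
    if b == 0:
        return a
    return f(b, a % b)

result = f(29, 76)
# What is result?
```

f(29, 76) -> f(76, 29) -> f(29, 18) -> f(18, 11) -> f(11, 7) -> f(7, 4) -> f(4, 3) -> f(3, 1) -> f(1, 0) -> 1

Answer: 1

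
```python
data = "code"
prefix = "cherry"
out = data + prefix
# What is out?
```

Trace:
`data = "code"` → data = 'code'
`prefix = "cherry"` → prefix = 'cherry'
`out = data + prefix` → out = 'codecherry'
So out = 'codecherry'

Answer: 'codecherry'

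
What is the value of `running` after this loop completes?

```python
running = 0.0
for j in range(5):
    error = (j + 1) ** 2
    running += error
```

Sum of squared losses 1² + 2² + ... + 5²
`running` takes the values: 0.0 → 1.0 → 5.0 → 14.0 → 30.0 → 55.0

Answer: 55.0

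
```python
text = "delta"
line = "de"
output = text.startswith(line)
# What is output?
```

Trace:
`text = "delta"` → text = 'delta'
`line = "de"` → line = 'de'
`output = text.startswith(line)` → output = True
So output = True

Answer: True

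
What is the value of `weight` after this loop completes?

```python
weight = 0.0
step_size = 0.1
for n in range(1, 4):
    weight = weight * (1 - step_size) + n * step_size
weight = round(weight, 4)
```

Moving average with lr=0.1
`weight` takes the values: 0.0 → 0.1 → 0.29 → 0.561

Answer: 0.561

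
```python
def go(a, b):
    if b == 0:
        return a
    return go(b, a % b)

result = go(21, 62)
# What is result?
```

go(21, 62) -> go(62, 21) -> go(21, 20) -> go(20, 1) -> go(1, 0) -> 1

Answer: 1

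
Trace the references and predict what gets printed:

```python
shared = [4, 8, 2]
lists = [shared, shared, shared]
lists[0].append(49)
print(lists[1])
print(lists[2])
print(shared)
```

Key concept: list of same reference.
Step by step:
`shared = [4, 8, 2]` → shared = [4, 8, 2]
`lists = [shared, shared, shared]` → lists = [[4, 8, 2], [4, 8, 2], [4, 8, 2]]
`lists[0].append(49)` → shared = [4, 8, 2, 49]; lists = [[4, 8, 2, 49], [4, 8, 2, 49], [4, 8, 2, 49]]
`print(lists[1])` → prints [4, 8, 2, 49]
`print(lists[2])` → prints [4, 8, 2, 49]
`print(shared)` → prints [4, 8, 2, 49]

Answer:
[4, 8, 2, 49]
[4, 8, 2, 49]
[4, 8, 2, 49]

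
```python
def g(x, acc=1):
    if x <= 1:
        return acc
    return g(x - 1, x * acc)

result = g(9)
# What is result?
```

Accumulator trace (n, acc): (9, 1) -> (8, 9) -> (7, 72) -> (6, 504) -> (5, 3024) -> (4, 15120) -> (3, 60480) -> (2, 181440) -> (1, 362880) -> return 362880

Answer: 362880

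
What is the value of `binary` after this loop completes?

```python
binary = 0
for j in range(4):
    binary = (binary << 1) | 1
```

Build 4 consecutive 1-bits: 0b1111
`binary` takes the values: 0 → 1 → 3 → 7 → 15

Answer: 15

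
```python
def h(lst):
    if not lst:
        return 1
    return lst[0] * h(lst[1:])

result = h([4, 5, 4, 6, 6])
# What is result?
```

Product over [4, 5, 4, 6, 6] = 4 * 5 * 4 * 6 * 6 = 2880

Answer: 2880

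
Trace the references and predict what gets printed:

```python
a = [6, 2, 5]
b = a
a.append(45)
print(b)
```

Key concept: basic list aliasing.
Step by step:
`a = [6, 2, 5]` → a = [6, 2, 5]
`b = a` → b = [6, 2, 5] (same object as a)
`a.append(45)` → a = [6, 2, 5, 45] (same object as b); b = [6, 2, 5, 45] (same object as a)
`print(b)` → prints [6, 2, 5, 45]

Answer: [6, 2, 5, 45]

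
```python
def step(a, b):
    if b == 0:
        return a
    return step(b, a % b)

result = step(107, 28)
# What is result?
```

step(107, 28) -> step(28, 23) -> step(23, 5) -> step(5, 3) -> step(3, 2) -> step(2, 1) -> step(1, 0) -> 1

Answer: 1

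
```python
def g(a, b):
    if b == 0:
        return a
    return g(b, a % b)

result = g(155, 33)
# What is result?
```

g(155, 33) -> g(33, 23) -> g(23, 10) -> g(10, 3) -> g(3, 1) -> g(1, 0) -> 1

Answer: 1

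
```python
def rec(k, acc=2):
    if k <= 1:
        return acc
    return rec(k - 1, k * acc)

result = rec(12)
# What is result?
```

Accumulator trace (n, acc): (12, 2) -> (11, 24) -> (10, 264) -> (9, 2640) -> (8, 23760) -> (7, 190080) -> (6, 1330560) -> (5, 7983360) -> (4, 39916800) -> (3, 159667200) -> (2, 479001600) -> (1, 958003200) -> return 958003200

Answer: 958003200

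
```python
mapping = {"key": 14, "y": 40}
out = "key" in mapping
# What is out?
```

Trace:
`mapping = {"key": 14, "y": 40}` → mapping = {'key': 14, 'y': 40}
`out = "key" in mapping` → out = True
So out = True

Answer: True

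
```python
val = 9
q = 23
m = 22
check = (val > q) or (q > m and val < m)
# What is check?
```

Trace:
`val = 9` → val = 9
`q = 23` → q = 23
`m = 22` → m = 22
`check = (val > q) or (q > m and val < m)` → check = True
So check = True

Answer: True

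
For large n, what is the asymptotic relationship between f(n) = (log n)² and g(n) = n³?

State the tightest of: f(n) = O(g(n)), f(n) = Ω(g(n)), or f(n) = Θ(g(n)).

(log n)² vs n³: f(n) = O(g(n)) but not Ω(g(n)) — n³ grows strictly faster than (log n)².

Answer: f(n) = O(g(n)) but not Ω(g(n)) — n³ grows strictly faster than (log n)².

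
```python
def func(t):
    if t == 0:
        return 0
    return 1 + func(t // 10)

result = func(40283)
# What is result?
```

Count of digits of 40283: 5

Answer: 5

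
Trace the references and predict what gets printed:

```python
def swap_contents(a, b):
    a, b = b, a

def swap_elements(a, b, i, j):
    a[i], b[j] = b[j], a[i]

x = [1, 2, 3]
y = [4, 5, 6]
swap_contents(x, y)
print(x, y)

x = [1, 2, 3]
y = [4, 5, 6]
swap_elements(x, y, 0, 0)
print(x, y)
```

Key concept: parameter rebinding vs mutation.
Step by step:
`x = [1, 2, 3]` → x = [1, 2, 3]
`y = [4, 5, 6]` → y = [4, 5, 6]
`swap_contents(x, y)` → no visible change to tracked variables
`print(x, y)` → prints [1, 2, 3] [4, 5, 6]
`x = [1, 2, 3]` → x = [1, 2, 3]
`y = [4, 5, 6]` → y = [4, 5, 6]
`swap_elements(x, y, 0, 0)` → x = [4, 2, 3]; y = [1, 5, 6]
`print(x, y)` → prints [4, 2, 3] [1, 5, 6]

Answer:
[1, 2, 3] [4, 5, 6]
[4, 2, 3] [1, 5, 6]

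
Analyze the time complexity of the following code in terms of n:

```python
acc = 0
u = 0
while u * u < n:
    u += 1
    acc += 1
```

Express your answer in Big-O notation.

Each loop level contributes: √n. Multiplying the contributions gives O(√n).

Answer: O(√n)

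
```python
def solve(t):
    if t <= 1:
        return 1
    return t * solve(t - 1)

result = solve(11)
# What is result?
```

solve(11) = 11 * 10 * 9 * 8 * 7 * 6 * 5 * 4 * 3 * 2 * 1 = 39916800

Answer: 39916800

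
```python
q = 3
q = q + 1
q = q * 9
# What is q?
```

Trace:
`q = 3` → q = 3
`q = q + 1` → q = 4
`q = q * 9` → q = 36
So q = 36

Answer: 36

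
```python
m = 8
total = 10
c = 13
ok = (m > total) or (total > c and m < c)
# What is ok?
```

Trace:
`m = 8` → m = 8
`total = 10` → total = 10
`c = 13` → c = 13
`ok = (m > total) or (total > c and m < c)` → ok = False
So ok = False

Answer: False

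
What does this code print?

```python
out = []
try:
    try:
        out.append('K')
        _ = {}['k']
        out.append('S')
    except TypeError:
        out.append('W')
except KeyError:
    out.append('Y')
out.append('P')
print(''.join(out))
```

Execution trace: 'K' (try body) → 'Y' (outer except KeyError) → 'P' (after the try/except). Output: KYP

Answer: KYP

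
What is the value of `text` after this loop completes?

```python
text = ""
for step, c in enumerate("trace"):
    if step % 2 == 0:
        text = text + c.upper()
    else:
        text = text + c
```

Uppercase even positions in 'trace'
`text` takes the values: "" → "T" → "Tr" → "TrA" → "TrAc" → "TrAcE"

Answer: "TrAcE"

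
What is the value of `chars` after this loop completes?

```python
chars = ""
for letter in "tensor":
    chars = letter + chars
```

Reverse 'tensor'
`chars` takes the values: "" → "t" → "et" → "net" → "snet" → "osnet" → "rosnet"

Answer: "rosnet"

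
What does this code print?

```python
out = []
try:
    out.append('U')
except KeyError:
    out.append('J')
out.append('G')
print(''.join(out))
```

Execution trace: 'U' (try body, no exception) → 'G' (after the try/except). Output: UG

Answer: UG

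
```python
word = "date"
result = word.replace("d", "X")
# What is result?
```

Trace:
`word = "date"` → word = 'date'
`result = word.replace("d", "X")` → result = 'Xate'
So result = 'Xate'

Answer: 'Xate'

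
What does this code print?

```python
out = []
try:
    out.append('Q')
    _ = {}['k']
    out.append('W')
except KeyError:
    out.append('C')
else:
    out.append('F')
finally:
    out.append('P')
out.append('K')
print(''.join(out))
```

Execution trace: 'Q' (try body) → 'C' (except KeyError) → 'P' (finally) → 'K' (after the try/except). Output: QCPK

Answer: QCPK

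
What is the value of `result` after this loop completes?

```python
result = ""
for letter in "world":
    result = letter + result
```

Reverse 'world'
`result` takes the values: "" → "w" → "ow" → "row" → "lrow" → "dlrow"

Answer: "dlrow"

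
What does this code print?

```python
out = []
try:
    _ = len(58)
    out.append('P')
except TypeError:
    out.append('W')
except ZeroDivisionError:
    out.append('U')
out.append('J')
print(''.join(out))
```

Execution trace: 'W' (except TypeError) → 'J' (after the try/except). Output: WJ

Answer: WJ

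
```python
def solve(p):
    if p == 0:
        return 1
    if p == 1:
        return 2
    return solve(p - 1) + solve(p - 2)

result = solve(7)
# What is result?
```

Build up from base cases: solve(0)=1, solve(1)=2, solve(2)=3, solve(3)=5, solve(4)=8, solve(5)=13, solve(6)=21, ..., solve(7)=34

Answer: 34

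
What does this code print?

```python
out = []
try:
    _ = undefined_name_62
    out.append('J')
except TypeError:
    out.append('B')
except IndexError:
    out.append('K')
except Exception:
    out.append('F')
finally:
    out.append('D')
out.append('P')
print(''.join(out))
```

Execution trace: 'F' (except Exception) → 'D' (finally) → 'P' (after the try/except). Output: FDP

Answer: FDP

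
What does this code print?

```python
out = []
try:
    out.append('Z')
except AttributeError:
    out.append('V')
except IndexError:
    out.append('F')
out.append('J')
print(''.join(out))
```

Execution trace: 'Z' (try body, no exception) → 'J' (after the try/except). Output: ZJ

Answer: ZJ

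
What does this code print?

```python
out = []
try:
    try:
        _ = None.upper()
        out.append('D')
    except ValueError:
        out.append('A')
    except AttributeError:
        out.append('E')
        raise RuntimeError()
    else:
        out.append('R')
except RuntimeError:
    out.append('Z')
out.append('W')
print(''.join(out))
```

Execution trace: 'E' (inner except AttributeError) → 'Z' (outer except RuntimeError) → 'W' (after the try/except). Output: EZW

Answer: EZW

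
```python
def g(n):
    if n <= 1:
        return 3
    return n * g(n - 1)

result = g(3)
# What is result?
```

g(3) = 3 * 2 * 3 = 18

Answer: 18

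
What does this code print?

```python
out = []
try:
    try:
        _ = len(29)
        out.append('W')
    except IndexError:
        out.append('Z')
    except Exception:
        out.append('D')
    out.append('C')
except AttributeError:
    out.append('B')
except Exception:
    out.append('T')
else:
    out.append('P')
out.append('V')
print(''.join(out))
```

Execution trace: 'D' (inner except Exception) → 'C' (try body, no exception) → 'P' (else) → 'V' (after the try/except). Output: DCPV

Answer: DCPV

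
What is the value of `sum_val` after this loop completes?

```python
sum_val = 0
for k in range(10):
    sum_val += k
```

Sum of 0 to 9 = 45
`sum_val` takes the values: 0 → 1 → 3 → 6 → 10 → 15 → 21 → 28 → 36 → 45

Answer: 45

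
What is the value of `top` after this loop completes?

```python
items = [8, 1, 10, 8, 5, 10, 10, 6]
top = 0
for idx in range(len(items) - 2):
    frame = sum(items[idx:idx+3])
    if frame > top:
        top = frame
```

Max sum of 3-element window in [8, 1, 10, 8, 5, 10, 10, 6]
`top` takes the values: 0 → 19 → 23 → 25 → 26

Answer: 26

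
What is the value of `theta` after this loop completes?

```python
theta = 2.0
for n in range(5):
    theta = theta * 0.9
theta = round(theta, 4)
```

Exponential decay: 2.0 * 0.9^5
`theta` takes the values: 2.0 → 1.8 → 1.62 → 1.458 → 1.3122 → 1.18098 → 1.181

Answer: 1.181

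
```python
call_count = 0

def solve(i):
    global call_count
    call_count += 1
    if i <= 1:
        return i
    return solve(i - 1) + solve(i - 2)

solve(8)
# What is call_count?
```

Calls(i) = 1 + Calls(i-1) + Calls(i-2); Calls(0)=Calls(1)=1. For i=8 this gives 67.

Answer: 67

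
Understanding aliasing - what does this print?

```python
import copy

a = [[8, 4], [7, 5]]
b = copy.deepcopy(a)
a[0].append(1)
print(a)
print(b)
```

Key concept: deep copy is fully independent.
Step by step:
`a = [[8, 4], [7, 5]]` → a = [[8, 4], [7, 5]]
`b = copy.deepcopy(a)` → b = [[8, 4], [7, 5]]
`a[0].append(1)` → a = [[8, 4, 1], [7, 5]]
`print(a)` → prints [[8, 4, 1], [7, 5]]
`print(b)` → prints [[8, 4], [7, 5]]

Answer:
[[8, 4, 1], [7, 5]]
[[8, 4], [7, 5]]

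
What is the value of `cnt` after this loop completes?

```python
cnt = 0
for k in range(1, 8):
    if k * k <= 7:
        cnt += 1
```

Count numbers where k² ≤ 7
`cnt` takes the values: 0 → 1 → 2

Answer: 2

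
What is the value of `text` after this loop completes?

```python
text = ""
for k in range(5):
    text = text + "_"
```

Repeat '_' 5 times
`text` takes the values: "" → "_" → "__" → "___" → "____" → "_____"

Answer: "_____"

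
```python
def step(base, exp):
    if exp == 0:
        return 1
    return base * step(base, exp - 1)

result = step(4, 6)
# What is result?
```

step(4, 6) = 4 * 4 * 4 * 4 * 4 * 4 = 4096

Answer: 4096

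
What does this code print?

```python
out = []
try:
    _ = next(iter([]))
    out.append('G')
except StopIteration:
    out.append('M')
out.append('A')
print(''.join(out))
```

Execution trace: 'M' (except StopIteration) → 'A' (after the try/except). Output: MA

Answer: MA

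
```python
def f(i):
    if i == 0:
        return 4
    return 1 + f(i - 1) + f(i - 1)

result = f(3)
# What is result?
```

f(i) = 1 + 2·f(i-1), f(0)=4. Closed form: (4+1)·2^3 - 1 = 39.

Answer: 39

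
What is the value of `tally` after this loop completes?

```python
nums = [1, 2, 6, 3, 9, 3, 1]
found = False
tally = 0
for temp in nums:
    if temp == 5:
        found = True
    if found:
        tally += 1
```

Count elements after first 5 in [1, 2, 6, 3, 9, 3, 1]
`tally` takes the values: 0

Answer: 0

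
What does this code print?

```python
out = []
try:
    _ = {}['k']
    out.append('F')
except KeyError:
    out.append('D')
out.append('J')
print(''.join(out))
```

Execution trace: 'D' (except KeyError) → 'J' (after the try/except). Output: DJ

Answer: DJ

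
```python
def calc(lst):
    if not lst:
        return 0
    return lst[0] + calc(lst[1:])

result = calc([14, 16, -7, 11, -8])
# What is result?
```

14 + 16 + (-7) + 11 + (-8) + 0 = 26

Answer: 26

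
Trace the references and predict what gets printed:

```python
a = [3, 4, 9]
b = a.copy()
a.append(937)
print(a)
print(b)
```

Key concept: list.copy() creates independent copy.
Step by step:
`a = [3, 4, 9]` → a = [3, 4, 9]
`b = a.copy()` → b = [3, 4, 9]
`a.append(937)` → a = [3, 4, 9, 937]
`print(a)` → prints [3, 4, 9, 937]
`print(b)` → prints [3, 4, 9]

Answer:
[3, 4, 9, 937]
[3, 4, 9]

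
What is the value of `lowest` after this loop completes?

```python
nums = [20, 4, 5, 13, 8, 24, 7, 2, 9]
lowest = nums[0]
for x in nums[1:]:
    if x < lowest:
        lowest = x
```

Minimum of [20, 4, 5, 13, 8, 24, 7, 2, 9]
`lowest` takes the values: 20 → 4 → 2

Answer: 2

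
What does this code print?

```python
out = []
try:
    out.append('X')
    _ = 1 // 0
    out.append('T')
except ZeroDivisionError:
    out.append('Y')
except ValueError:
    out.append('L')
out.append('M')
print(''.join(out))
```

Execution trace: 'X' (try body) → 'Y' (except ZeroDivisionError) → 'M' (after the try/except). Output: XYM

Answer: XYM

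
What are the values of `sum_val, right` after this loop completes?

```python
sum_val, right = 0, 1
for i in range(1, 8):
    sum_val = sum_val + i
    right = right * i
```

Sum and factorial of 1 to 7
`sum_val, right` takes the values: (0, 1) → (1, 1) → (3, 1) → (3, 2) → (6, 2) → (6, 6) → (10, 6) → (10, 24) → (15, 24) → (15, 120) → (21, 120) → (21, 720) → (28, 720) → (28, 5040)

Answer: 28, 5040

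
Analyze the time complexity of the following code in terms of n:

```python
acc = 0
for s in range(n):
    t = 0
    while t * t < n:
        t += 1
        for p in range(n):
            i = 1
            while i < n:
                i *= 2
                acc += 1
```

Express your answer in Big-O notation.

Each loop level contributes: n × √n × n × log n. Multiplying the contributions gives O(n^2√n log n).

Answer: O(n^2√n log n)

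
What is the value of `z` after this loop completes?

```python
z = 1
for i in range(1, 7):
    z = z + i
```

Start at 1, add 1 through 6
`z` takes the values: 1 → 2 → 4 → 7 → 11 → 16 → 22

Answer: 22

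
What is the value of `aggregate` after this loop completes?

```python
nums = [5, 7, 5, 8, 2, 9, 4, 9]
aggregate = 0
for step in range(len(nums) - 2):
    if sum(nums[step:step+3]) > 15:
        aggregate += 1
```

Count windows with sum > 15
`aggregate` takes the values: 0 → 1 → 2 → 3 → 4

Answer: 4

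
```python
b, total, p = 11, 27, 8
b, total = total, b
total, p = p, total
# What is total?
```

Trace:
`b, total, p = 11, 27, 8` → b = 11; total = 27; p = 8
`b, total = total, b` → b = 27; total = 11
`total, p = p, total` → total = 8; p = 11
So total = 8

Answer: 8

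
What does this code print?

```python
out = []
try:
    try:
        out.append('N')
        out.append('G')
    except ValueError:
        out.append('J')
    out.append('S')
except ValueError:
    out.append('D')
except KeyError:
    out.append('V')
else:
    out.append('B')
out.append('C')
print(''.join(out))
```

Execution trace: 'N' (inner try body) → 'G' (inner try body, no exception) → 'S' (try body, no exception) → 'B' (else) → 'C' (after the try/except). Output: NGSBC

Answer: NGSBC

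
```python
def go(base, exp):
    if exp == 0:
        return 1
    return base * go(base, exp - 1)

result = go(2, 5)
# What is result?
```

go(2, 5) = 2 * 2 * 2 * 2 * 2 = 32

Answer: 32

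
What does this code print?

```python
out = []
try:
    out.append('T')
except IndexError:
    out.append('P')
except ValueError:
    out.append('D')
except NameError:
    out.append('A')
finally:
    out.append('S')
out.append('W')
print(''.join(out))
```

Execution trace: 'T' (try body, no exception) → 'S' (finally) → 'W' (after the try/except). Output: TSW

Answer: TSW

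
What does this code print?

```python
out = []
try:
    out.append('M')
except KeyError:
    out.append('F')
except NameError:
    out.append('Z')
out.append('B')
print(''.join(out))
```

Execution trace: 'M' (try body, no exception) → 'B' (after the try/except). Output: MB

Answer: MB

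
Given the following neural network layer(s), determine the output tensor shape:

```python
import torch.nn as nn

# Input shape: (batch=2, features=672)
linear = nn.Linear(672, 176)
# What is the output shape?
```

Input: (2, 672) -> Output: (2, 176)

Answer: (2, 176)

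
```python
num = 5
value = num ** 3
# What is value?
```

Trace:
`num = 5` → num = 5
`value = num ** 3` → value = 125
So value = 125

Answer: 125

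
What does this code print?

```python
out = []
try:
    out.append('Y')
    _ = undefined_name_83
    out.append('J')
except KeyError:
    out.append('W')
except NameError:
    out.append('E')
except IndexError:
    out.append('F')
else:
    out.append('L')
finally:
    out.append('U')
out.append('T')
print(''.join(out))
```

Execution trace: 'Y' (try body) → 'E' (except NameError) → 'U' (finally) → 'T' (after the try/except). Output: YEUT

Answer: YEUT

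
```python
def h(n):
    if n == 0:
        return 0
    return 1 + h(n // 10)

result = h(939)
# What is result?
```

Count of digits of 939: 3

Answer: 3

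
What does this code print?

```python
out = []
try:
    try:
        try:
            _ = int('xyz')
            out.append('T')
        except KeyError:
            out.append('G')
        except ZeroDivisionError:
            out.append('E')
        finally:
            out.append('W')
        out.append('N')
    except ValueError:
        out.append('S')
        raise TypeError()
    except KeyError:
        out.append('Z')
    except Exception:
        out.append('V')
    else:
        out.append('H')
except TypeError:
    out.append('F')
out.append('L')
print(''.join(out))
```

Execution trace: 'W' (inner finally) → 'S' (except ValueError) → 'F' (outer except TypeError) → 'L' (after the try/except). Output: WSFL

Answer: WSFL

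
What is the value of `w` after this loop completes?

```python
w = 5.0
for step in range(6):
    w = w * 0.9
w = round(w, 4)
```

Exponential decay: 5.0 * 0.9^6
`w` takes the values: 5.0 → 4.5 → 4.05 → 3.645 → 3.2805 → 2.95245 → 2.657205 → 2.6572

Answer: 2.6572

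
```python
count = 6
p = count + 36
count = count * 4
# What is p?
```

Trace:
`count = 6` → count = 6
`p = count + 36` → p = 42
`count = count * 4` → count = 24
So p = 42

Answer: 42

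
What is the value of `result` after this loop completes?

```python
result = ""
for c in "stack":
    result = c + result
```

Reverse 'stack'
`result` takes the values: "" → "s" → "ts" → "ats" → "cats" → "kcats"

Answer: "kcats"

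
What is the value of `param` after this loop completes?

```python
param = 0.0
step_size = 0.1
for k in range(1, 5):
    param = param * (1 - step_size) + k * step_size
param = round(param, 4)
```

Moving average with lr=0.1
`param` takes the values: 0.0 → 0.1 → 0.29 → 0.561 → 0.9049

Answer: 0.9049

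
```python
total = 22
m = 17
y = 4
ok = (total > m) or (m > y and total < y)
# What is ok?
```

Trace:
`total = 22` → total = 22
`m = 17` → m = 17
`y = 4` → y = 4
`ok = (total > m) or (m > y and total < y)` → ok = True
So ok = True

Answer: True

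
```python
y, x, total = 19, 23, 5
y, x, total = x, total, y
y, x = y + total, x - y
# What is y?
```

Trace:
`y, x, total = 19, 23, 5` → y = 19; x = 23; total = 5
`y, x, total = x, total, y` → y = 23; x = 5; total = 19
`y, x = y + total, x - y` → y = 42; x = -18
So y = 42

Answer: 42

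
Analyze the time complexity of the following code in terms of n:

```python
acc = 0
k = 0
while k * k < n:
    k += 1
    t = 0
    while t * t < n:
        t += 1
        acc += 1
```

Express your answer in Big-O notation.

Each loop level contributes: √n × √n. Multiplying the contributions gives O(n).

Answer: O(n)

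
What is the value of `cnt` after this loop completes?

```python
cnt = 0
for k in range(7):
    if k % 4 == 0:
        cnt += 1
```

Count numbers divisible by 4 in range(7)
`cnt` takes the values: 0 → 1 → 2

Answer: 2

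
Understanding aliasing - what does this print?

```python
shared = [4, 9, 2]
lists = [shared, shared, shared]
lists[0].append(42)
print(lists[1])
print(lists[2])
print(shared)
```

Key concept: list of same reference.
Step by step:
`shared = [4, 9, 2]` → shared = [4, 9, 2]
`lists = [shared, shared, shared]` → lists = [[4, 9, 2], [4, 9, 2], [4, 9, 2]]
`lists[0].append(42)` → shared = [4, 9, 2, 42]; lists = [[4, 9, 2, 42], [4, 9, 2, 42], [4, 9, 2, 42]]
`print(lists[1])` → prints [4, 9, 2, 42]
`print(lists[2])` → prints [4, 9, 2, 42]
`print(shared)` → prints [4, 9, 2, 42]

Answer:
[4, 9, 2, 42]
[4, 9, 2, 42]
[4, 9, 2, 42]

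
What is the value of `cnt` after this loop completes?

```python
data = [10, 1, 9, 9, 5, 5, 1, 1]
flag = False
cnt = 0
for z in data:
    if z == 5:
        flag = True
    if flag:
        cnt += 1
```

Count elements after first 5 in [10, 1, 9, 9, 5, 5, 1, 1]
`cnt` takes the values: 0 → 1 → 2 → 3 → 4

Answer: 4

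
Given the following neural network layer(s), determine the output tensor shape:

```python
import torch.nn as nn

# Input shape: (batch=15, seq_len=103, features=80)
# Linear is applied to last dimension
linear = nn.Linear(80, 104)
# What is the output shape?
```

Input: (15, 103, 80) -> Output: (15, 103, 104)

Answer: (15, 103, 104)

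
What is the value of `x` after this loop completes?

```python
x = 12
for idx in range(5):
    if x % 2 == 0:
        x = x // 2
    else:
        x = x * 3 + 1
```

Collatz-style transformation from 12
`x` takes the values: 12 → 6 → 3 → 10 → 5 → 16

Answer: 16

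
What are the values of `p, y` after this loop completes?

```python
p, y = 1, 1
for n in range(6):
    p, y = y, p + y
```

Fibonacci: after 6 iterations
`p, y` takes the values: (1, 1) → (1, 2) → (2, 3) → (3, 5) → (5, 8) → (8, 13) → (13, 21)

Answer: 13, 21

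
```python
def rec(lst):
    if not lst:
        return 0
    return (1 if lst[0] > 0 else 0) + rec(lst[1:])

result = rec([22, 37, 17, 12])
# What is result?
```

Count of positive elements in [22, 37, 17, 12] = 4

Answer: 4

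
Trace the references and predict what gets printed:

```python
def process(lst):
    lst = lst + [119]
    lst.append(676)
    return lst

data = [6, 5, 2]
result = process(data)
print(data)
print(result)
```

Key concept: rebinding parameter vs mutation.
Step by step:
`data = [6, 5, 2]` → data = [6, 5, 2]
`result = process(data)` → result = [6, 5, 2, 119, 676]
`print(data)` → prints [6, 5, 2]
`print(result)` → prints [6, 5, 2, 119, 676]

Answer:
[6, 5, 2]
[6, 5, 2, 119, 676]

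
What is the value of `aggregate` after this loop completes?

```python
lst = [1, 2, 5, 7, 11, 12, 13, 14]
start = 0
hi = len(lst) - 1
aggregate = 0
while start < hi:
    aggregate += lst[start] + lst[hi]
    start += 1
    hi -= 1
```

Sum of pairs from ends
`aggregate` takes the values: 0 → 15 → 30 → 47 → 65

Answer: 65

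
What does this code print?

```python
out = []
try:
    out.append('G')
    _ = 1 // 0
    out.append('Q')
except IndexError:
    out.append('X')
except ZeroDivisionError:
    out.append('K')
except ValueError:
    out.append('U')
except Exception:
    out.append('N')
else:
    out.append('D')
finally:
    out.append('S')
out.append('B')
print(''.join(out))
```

Execution trace: 'G' (try body) → 'K' (except ZeroDivisionError) → 'S' (finally) → 'B' (after the try/except). Output: GKSB

Answer: GKSB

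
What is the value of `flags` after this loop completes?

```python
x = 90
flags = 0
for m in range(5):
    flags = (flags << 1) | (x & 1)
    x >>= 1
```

Reverse lowest 5 bits of 90
`flags` takes the values: 0 → 1 → 2 → 5 → 11

Answer: 11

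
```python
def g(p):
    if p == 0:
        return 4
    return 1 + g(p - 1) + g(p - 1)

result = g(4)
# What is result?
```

g(p) = 1 + 2·g(p-1), g(0)=4. Closed form: (4+1)·2^4 - 1 = 79.

Answer: 79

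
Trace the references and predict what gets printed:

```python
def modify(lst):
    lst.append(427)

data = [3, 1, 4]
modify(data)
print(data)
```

Key concept: function modifies passed list.
Step by step:
`data = [3, 1, 4]` → data = [3, 1, 4]
`modify(data)` → data = [3, 1, 4, 427]
`print(data)` → prints [3, 1, 4, 427]

Answer: [3, 1, 4, 427]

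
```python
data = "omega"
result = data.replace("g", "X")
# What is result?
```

Trace:
`data = "omega"` → data = 'omega'
`result = data.replace("g", "X")` → result = 'omeXa'
So result = 'omeXa'

Answer: 'omeXa'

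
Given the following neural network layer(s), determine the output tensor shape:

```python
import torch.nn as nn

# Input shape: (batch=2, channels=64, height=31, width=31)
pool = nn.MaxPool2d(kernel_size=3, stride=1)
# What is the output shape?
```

Input: (2, 64, 31, 31) -> Output: (2, 64, 29, 29)

Answer: (2, 64, 29, 29)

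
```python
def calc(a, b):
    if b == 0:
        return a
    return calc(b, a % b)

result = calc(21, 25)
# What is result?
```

calc(21, 25) -> calc(25, 21) -> calc(21, 4) -> calc(4, 1) -> calc(1, 0) -> 1

Answer: 1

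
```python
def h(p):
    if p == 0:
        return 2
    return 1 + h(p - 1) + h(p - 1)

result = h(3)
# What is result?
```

h(p) = 1 + 2·h(p-1), h(0)=2. Closed form: (2+1)·2^3 - 1 = 23.

Answer: 23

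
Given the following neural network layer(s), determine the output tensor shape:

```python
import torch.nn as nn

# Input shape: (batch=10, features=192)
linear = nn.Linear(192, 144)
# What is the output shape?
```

Input: (10, 192) -> Output: (10, 144)

Answer: (10, 144)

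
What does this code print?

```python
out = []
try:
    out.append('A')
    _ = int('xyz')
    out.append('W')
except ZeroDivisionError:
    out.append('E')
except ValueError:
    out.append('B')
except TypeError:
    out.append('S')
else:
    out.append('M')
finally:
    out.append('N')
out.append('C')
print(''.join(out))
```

Execution trace: 'A' (try body) → 'B' (except ValueError) → 'N' (finally) → 'C' (after the try/except). Output: ABNC

Answer: ABNC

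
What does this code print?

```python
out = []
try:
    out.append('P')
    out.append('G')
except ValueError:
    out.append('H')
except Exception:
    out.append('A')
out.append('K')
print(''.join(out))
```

Execution trace: 'P' (try body) → 'G' (try body, no exception) → 'K' (after the try/except). Output: PGK

Answer: PGK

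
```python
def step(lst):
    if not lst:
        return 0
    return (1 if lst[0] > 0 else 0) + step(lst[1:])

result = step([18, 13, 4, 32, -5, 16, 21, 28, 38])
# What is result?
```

Count of positive elements in [18, 13, 4, 32, -5, 16, 21, 28, 38] = 8

Answer: 8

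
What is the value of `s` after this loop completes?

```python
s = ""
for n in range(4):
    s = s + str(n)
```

Concatenate digits 0 to 3
`s` takes the values: "" → "0" → "01" → "012" → "0123"

Answer: "0123"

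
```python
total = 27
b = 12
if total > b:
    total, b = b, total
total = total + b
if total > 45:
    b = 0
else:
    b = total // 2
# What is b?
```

Trace:
`total = 27` → total = 27
`b = 12` → b = 12
`if total > b: ...` → total > b is True → total = 12; b = 27
`total = total + b` → total = 39
`if total > 45: ...` → total > 45 is False, take else branch → b = 19
So b = 19

Answer: 19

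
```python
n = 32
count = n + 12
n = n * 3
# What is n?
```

Trace:
`n = 32` → n = 32
`count = n + 12` → count = 44
`n = n * 3` → n = 96
So n = 96

Answer: 96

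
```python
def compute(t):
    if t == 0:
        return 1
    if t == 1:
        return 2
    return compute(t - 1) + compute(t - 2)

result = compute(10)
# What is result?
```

Build up from base cases: compute(0)=1, compute(1)=2, compute(2)=3, compute(3)=5, compute(4)=8, compute(5)=13, compute(6)=21, ..., compute(10)=144

Answer: 144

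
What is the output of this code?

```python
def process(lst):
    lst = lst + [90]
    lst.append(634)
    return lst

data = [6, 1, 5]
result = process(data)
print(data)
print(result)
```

Key concept: rebinding parameter vs mutation.
Step by step:
`data = [6, 1, 5]` → data = [6, 1, 5]
`result = process(data)` → result = [6, 1, 5, 90, 634]
`print(data)` → prints [6, 1, 5]
`print(result)` → prints [6, 1, 5, 90, 634]

Answer:
[6, 1, 5]
[6, 1, 5, 90, 634]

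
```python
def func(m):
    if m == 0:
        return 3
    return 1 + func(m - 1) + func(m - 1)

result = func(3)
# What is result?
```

func(m) = 1 + 2·func(m-1), func(0)=3. Closed form: (3+1)·2^3 - 1 = 31.

Answer: 31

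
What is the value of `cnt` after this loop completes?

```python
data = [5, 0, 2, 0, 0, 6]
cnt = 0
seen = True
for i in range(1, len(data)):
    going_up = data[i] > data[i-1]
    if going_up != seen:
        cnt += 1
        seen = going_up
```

Count direction changes in [5, 0, 2, 0, 0, 6]
`cnt` takes the values: 0 → 1 → 2 → 3 → 4

Answer: 4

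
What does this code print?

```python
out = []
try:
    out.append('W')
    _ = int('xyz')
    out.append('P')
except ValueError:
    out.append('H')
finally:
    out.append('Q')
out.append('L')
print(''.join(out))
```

Execution trace: 'W' (try body) → 'H' (except ValueError) → 'Q' (finally) → 'L' (after the try/except). Output: WHQL

Answer: WHQL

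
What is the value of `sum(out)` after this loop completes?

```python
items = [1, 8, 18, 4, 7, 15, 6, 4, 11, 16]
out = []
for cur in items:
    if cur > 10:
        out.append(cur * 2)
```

Sum of doubled values > 10
`out` takes the values: [] → [36] → [36, 30] → [36, 30, 22] → [36, 30, 22, 32]
So `sum(out)` = 120

Answer: 120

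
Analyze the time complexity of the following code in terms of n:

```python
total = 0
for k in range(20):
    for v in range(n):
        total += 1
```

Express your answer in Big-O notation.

Each loop level contributes: 1 × n. Multiplying the contributions gives O(n).

Answer: O(n)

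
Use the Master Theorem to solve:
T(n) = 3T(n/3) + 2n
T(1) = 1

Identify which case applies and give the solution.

a=3, b=3, f(n)=2n. log_3(3) = 1. Since c=1 = 1, Case 2 applies: T(n) = Θ(n^log_b(a) · log n) = O(n log n).

Answer: O(n log n) - Case 2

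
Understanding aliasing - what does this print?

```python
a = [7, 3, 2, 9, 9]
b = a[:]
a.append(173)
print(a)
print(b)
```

Key concept: slice [:] creates copy.
Step by step:
`a = [7, 3, 2, 9, 9]` → a = [7, 3, 2, 9, 9]
`b = a[:]` → b = [7, 3, 2, 9, 9]
`a.append(173)` → a = [7, 3, 2, 9, 9, 173]
`print(a)` → prints [7, 3, 2, 9, 9, 173]
`print(b)` → prints [7, 3, 2, 9, 9]

Answer:
[7, 3, 2, 9, 9, 173]
[7, 3, 2, 9, 9]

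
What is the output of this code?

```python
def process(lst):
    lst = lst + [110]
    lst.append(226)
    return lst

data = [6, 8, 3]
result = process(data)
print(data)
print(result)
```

Key concept: rebinding parameter vs mutation.
Step by step:
`data = [6, 8, 3]` → data = [6, 8, 3]
`result = process(data)` → result = [6, 8, 3, 110, 226]
`print(data)` → prints [6, 8, 3]
`print(result)` → prints [6, 8, 3, 110, 226]

Answer:
[6, 8, 3]
[6, 8, 3, 110, 226]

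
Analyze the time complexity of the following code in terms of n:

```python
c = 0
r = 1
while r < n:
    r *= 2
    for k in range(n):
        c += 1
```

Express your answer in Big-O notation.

Each loop level contributes: log n × n. Multiplying the contributions gives O(n log n).

Answer: O(n log n)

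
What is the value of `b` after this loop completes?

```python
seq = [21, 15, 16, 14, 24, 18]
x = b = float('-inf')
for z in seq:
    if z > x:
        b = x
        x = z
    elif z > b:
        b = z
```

Second largest (with repeats) in [21, 15, 16, 14, 24, 18]
`b` takes the values: -inf → 15 → 16 → 21

Answer: 21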